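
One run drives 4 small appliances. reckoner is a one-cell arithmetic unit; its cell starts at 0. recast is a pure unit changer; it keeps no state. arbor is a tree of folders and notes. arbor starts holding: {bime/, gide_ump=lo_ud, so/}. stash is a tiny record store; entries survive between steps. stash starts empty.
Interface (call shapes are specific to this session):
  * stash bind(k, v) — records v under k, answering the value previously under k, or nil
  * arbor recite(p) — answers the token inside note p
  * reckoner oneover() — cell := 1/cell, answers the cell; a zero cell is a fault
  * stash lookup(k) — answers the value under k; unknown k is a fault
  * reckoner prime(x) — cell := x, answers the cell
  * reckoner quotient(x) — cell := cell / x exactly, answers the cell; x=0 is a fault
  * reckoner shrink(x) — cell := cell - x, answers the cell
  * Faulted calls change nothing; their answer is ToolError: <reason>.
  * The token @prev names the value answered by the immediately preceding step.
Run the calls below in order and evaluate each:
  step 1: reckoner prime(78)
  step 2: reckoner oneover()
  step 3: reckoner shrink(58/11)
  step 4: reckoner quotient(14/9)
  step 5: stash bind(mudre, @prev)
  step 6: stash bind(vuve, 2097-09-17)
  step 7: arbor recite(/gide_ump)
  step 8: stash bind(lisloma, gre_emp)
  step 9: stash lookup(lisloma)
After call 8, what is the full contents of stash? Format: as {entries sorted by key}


I invoke reckoner prime using x→78, → 78.
Then reckoner oneover, and observe 1/78.
Using reckoner shrink using x→58/11, — result: -4513/858.
I try reckoner quotient using x→14/9, — result: -13539/4004.
Then stash bind using k→mudre, v→@prev, which returns nil.
I try stash bind using k→vuve, v→2097-09-17, which returns nil.
Now I run arbor recite using p→/gide_ump, giving lo_ud.
I call stash bind using k→lisloma, v→gre_emp, which returns nil.
Calling stash lookup using k→lisloma, and see gre_emp.

Answer: {lisloma=gre_emp, mudre=-13539/4004, vuve=2097-09-17}


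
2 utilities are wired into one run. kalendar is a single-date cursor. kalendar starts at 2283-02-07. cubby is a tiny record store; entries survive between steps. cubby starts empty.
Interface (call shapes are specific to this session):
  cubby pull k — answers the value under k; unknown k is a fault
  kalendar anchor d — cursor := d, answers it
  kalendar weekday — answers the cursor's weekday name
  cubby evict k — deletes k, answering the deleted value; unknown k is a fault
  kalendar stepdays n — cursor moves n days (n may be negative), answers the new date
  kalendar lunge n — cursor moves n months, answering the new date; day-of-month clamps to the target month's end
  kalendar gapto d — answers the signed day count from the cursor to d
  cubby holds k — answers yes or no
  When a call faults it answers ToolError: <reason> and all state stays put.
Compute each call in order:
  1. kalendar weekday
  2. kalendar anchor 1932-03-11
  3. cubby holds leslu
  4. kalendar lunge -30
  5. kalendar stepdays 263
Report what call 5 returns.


Answer: 1930-06-01

Derivation:
>>> kalendar weekday
  Wednesday
>>> kalendar anchor 1932-03-11
  1932-03-11
>>> cubby holds leslu
  no
>>> kalendar lunge -30
  1929-09-11
>>> kalendar stepdays 263
  1930-06-01


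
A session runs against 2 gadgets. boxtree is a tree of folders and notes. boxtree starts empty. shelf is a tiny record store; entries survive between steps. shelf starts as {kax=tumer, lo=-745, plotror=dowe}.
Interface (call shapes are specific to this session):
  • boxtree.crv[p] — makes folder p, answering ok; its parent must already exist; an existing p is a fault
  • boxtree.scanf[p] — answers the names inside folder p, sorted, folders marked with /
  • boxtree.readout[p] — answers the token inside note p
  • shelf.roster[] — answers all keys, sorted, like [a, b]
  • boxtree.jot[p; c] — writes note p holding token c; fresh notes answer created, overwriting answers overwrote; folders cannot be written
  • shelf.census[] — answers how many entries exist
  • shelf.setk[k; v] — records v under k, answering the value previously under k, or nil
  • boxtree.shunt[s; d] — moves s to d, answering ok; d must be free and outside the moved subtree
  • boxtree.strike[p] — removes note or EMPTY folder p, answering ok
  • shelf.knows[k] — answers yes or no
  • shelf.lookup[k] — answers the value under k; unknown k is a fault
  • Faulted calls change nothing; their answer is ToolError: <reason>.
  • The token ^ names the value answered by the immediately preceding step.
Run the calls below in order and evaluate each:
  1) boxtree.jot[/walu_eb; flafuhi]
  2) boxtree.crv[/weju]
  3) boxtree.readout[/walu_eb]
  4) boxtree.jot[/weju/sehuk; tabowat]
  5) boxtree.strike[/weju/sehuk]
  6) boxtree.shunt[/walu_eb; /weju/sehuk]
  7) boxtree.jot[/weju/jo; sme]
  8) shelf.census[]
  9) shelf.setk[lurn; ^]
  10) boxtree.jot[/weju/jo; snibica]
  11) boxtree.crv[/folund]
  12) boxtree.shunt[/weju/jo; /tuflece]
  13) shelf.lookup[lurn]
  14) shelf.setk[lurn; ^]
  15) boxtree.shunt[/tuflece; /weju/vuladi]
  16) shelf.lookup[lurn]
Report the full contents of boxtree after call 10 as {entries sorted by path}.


% jot(p→/walu_eb, c→flafuhi) : created
% crv(p→/weju) : ok
% readout(p→/walu_eb) : flafuhi
% jot(p→/weju/sehuk, c→tabowat) : created
% strike(p→/weju/sehuk) : ok
% shunt(s→/walu_eb, d→/weju/sehuk) : ok
% jot(p→/weju/jo, c→sme) : created
% census() : 3
% setk(k→lurn, v→^) : nil
% jot(p→/weju/jo, c→snibica) : overwrote
% crv(p→/folund) : ok
% shunt(s→/weju/jo, d→/tuflece) : ok
% lookup(k→lurn) : 3
% setk(k→lurn, v→^) : 3
% shunt(s→/tuflece, d→/weju/vuladi) : ok
% lookup(k→lurn) : 3

Answer: {weju/, weju/jo=snibica, weju/sehuk=flafuhi}


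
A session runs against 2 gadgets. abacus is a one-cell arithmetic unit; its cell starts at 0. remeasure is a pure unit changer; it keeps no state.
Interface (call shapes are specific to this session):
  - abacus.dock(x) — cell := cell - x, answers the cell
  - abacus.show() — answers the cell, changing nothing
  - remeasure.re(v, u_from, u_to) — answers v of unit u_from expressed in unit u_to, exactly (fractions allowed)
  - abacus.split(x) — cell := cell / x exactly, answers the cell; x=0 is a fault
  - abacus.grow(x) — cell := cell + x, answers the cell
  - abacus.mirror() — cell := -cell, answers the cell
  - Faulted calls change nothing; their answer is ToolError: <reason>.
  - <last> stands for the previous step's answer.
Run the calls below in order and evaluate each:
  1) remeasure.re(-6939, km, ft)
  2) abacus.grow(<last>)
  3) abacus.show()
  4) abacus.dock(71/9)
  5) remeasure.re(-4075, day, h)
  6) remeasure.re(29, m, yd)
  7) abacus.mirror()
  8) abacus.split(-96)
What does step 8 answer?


CALL remeasure.re[v→-6939; u_from→km; u_to→ft]
RET  -2891250000/127
CALL abacus.grow[x→<last>]
RET  -2891250000/127
CALL abacus.show[]
RET  -2891250000/127
CALL abacus.dock[x→71/9]
RET  -26021259017/1143
CALL remeasure.re[v→-4075; u_from→day; u_to→h]
RET  -97800
CALL remeasure.re[v→29; u_from→m; u_to→yd]
RET  36250/1143
CALL abacus.mirror[]
RET  26021259017/1143
CALL abacus.split[x→-96]
RET  -26021259017/109728

Answer: -26021259017/109728


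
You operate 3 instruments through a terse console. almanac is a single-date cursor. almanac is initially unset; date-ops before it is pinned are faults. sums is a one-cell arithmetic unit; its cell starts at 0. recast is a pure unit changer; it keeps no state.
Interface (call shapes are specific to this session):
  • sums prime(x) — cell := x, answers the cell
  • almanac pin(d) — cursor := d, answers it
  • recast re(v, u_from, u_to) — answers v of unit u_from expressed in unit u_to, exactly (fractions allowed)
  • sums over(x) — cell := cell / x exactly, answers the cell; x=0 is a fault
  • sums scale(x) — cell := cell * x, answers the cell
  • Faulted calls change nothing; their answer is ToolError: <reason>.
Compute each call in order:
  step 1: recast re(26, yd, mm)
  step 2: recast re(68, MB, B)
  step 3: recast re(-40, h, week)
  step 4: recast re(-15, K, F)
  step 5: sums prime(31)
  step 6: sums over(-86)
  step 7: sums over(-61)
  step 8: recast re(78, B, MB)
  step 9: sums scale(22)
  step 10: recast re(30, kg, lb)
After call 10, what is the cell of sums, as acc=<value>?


Answer: acc=341/2623

Derivation:
CALL recast re[v: 26; u_from: yd; u_to: mm]
RET  118872/5
CALL recast re[v: 68; u_from: MB; u_to: B]
RET  68000000
CALL recast re[v: -40; u_from: h; u_to: week]
RET  -5/21
CALL recast re[v: -15; u_from: K; u_to: F]
RET  -48667/100
CALL sums prime[x: 31]
RET  31
CALL sums over[x: -86]
RET  -31/86
CALL sums over[x: -61]
RET  31/5246
CALL recast re[v: 78; u_from: B; u_to: MB]
RET  39/500000
CALL sums scale[x: 22]
RET  341/2623
CALL recast re[v: 30; u_from: kg; u_to: lb]
RET  3000000000/45359237


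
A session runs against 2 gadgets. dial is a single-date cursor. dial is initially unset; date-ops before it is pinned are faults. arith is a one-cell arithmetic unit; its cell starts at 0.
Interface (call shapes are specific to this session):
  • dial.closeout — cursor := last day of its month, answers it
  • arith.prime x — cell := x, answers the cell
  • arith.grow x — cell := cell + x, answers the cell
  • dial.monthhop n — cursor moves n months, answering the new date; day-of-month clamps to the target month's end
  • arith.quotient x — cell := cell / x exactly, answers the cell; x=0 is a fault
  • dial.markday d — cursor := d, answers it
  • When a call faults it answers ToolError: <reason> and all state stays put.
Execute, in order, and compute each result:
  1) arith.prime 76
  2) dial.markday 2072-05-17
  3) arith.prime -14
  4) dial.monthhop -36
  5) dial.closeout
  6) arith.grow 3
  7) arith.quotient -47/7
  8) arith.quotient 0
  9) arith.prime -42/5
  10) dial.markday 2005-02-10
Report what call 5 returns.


Answer: 2069-05-31

Derivation:
·→ arith.prime(76)
·← 76
·→ dial.markday(2072-05-17)
·← 2072-05-17
·→ arith.prime(-14)
·← -14
·→ dial.monthhop(-36)
·← 2069-05-17
·→ dial.closeout()
·← 2069-05-31
·→ arith.grow(3)
·← -11
·→ arith.quotient(-47/7)
·← 77/47
·→ arith.quotient(0)
·← ToolError: division by zero
·→ arith.prime(-42/5)
·← -42/5
·→ dial.markday(2005-02-10)
·← 2005-02-10


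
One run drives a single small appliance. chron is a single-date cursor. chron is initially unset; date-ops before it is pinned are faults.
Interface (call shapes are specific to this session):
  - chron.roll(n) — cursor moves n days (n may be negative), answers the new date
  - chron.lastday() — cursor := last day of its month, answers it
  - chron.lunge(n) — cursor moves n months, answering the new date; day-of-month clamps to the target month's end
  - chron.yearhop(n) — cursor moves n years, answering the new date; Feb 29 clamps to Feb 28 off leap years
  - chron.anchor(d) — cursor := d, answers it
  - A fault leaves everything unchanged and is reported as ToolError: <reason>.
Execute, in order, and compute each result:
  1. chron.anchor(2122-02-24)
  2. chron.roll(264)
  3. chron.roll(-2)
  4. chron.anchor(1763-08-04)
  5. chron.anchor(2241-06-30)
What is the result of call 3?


;; chron.anchor(2122-02-24) => 2122-02-24
;; chron.roll(264) => 2122-11-15
;; chron.roll(-2) => 2122-11-13
;; chron.anchor(1763-08-04) => 1763-08-04
;; chron.anchor(2241-06-30) => 2241-06-30

Answer: 2122-11-13


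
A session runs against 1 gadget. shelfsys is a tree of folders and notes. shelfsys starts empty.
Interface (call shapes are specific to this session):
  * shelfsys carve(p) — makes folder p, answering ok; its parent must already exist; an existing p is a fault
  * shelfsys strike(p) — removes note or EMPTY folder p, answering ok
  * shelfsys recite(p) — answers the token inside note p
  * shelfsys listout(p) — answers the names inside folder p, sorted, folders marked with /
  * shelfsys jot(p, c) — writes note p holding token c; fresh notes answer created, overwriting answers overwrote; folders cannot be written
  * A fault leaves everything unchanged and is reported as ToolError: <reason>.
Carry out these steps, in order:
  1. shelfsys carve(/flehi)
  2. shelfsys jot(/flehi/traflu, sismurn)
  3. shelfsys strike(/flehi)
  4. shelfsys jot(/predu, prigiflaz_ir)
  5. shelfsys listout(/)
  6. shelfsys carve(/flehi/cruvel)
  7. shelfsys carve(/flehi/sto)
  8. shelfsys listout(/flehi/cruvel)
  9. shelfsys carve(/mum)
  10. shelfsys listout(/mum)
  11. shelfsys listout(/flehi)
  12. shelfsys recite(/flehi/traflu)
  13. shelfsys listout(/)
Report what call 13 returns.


~$ shelfsys carve p: /flehi
[out] ok
~$ shelfsys jot p: /flehi/traflu c: sismurn
[out] created
~$ shelfsys strike p: /flehi
[out] ToolError: not empty
~$ shelfsys jot p: /predu c: prigiflaz_ir
[out] created
~$ shelfsys listout p: /
[out] [flehi/, predu]
~$ shelfsys carve p: /flehi/cruvel
[out] ok
~$ shelfsys carve p: /flehi/sto
[out] ok
~$ shelfsys listout p: /flehi/cruvel
[out] []
~$ shelfsys carve p: /mum
[out] ok
~$ shelfsys listout p: /mum
[out] []
~$ shelfsys listout p: /flehi
[out] [cruvel/, sto/, traflu]
~$ shelfsys recite p: /flehi/traflu
[out] sismurn
~$ shelfsys listout p: /
[out] [flehi/, mum/, predu]

Answer: [flehi/, mum/, predu]


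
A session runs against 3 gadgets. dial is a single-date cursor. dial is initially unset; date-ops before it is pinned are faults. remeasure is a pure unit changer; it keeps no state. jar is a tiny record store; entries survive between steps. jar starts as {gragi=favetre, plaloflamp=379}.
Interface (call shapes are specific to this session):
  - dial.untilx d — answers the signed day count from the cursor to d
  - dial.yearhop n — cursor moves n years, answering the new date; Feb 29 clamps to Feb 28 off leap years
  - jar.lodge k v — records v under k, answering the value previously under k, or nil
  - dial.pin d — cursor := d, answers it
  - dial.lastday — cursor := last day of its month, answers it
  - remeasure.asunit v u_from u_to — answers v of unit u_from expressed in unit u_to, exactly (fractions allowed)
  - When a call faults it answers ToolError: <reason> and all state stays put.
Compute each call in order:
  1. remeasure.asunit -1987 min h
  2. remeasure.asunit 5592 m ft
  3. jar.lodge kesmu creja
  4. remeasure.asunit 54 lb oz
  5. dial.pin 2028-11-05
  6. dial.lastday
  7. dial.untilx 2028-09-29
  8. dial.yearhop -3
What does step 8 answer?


Answer: 2025-11-30

Derivation:
>> remeasure.asunit(-1987, min, h)
<< -1987/60
>> remeasure.asunit(5592, m, ft)
<< 2330000/127
>> jar.lodge(kesmu, creja)
<< nil
>> remeasure.asunit(54, lb, oz)
<< 864
>> dial.pin(2028-11-05)
<< 2028-11-05
>> dial.lastday()
<< 2028-11-30
>> dial.untilx(2028-09-29)
<< -62
>> dial.yearhop(-3)
<< 2025-11-30


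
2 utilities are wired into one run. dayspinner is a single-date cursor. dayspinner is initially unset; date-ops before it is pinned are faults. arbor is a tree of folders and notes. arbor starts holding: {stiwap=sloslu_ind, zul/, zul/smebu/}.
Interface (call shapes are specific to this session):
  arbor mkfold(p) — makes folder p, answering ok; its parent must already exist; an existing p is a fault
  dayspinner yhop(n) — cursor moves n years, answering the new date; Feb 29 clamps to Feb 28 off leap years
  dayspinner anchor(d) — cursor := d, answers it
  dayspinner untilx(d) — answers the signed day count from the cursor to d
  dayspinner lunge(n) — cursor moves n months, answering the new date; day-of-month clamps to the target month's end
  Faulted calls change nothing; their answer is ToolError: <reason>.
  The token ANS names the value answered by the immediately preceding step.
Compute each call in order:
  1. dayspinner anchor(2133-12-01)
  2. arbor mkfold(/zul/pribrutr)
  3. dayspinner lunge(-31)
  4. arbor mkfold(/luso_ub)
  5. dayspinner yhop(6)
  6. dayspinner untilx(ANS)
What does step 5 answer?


Answer: 2137-05-01

Derivation:
~$ dayspinner anchor d: 2133-12-01
  2133-12-01
~$ arbor mkfold p: /zul/pribrutr
  ok
~$ dayspinner lunge n: -31
  2131-05-01
~$ arbor mkfold p: /luso_ub
  ok
~$ dayspinner yhop n: 6
  2137-05-01
~$ dayspinner untilx d: ANS
  0


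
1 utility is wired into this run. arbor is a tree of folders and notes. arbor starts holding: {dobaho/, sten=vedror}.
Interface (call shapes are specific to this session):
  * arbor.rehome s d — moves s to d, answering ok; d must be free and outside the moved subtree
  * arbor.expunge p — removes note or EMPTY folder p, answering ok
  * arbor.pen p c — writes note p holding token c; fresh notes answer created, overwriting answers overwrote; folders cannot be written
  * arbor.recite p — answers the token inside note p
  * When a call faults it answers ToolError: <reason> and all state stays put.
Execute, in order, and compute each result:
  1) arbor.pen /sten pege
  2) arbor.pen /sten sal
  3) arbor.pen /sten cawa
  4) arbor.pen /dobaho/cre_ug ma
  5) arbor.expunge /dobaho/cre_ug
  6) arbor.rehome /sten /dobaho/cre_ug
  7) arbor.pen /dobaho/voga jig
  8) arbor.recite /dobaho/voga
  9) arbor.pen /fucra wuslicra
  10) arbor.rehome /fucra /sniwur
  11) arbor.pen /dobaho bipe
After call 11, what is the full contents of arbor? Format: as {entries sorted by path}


>>> arbor.pen p→/sten c→pege
  overwrote
>>> arbor.pen p→/sten c→sal
  overwrote
>>> arbor.pen p→/sten c→cawa
  overwrote
>>> arbor.pen p→/dobaho/cre_ug c→ma
  created
>>> arbor.expunge p→/dobaho/cre_ug
  ok
>>> arbor.rehome s→/sten d→/dobaho/cre_ug
  ok
>>> arbor.pen p→/dobaho/voga c→jig
  created
>>> arbor.recite p→/dobaho/voga
  jig
>>> arbor.pen p→/fucra c→wuslicra
  created
>>> arbor.rehome s→/fucra d→/sniwur
  ok
>>> arbor.pen p→/dobaho c→bipe
  ToolError: is a directory

Answer: {dobaho/, dobaho/cre_ug=cawa, dobaho/voga=jig, sniwur=wuslicra}


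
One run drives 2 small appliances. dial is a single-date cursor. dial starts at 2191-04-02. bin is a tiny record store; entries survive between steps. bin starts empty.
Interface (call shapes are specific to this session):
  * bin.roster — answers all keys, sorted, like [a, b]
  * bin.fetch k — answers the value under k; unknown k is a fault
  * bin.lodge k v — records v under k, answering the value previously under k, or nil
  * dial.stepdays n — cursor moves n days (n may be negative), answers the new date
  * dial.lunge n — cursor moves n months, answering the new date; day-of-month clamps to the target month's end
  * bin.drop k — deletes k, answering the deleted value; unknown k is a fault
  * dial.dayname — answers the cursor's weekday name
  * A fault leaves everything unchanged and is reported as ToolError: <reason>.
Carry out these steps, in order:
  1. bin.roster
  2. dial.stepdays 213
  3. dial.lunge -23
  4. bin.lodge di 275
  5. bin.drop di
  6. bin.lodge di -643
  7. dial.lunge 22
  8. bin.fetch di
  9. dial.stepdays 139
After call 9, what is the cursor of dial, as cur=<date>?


[in] roster
:: []
[in] stepdays n='213'
:: 2191-11-01
[in] lunge n='-23'
:: 2189-12-01
[in] lodge k='di' v='275'
:: nil
[in] drop k='di'
:: 275
[in] lodge k='di' v='-643'
:: nil
[in] lunge n='22'
:: 2191-10-01
[in] fetch k='di'
:: -643
[in] stepdays n='139'
:: 2192-02-17

Answer: cur=2192-02-17


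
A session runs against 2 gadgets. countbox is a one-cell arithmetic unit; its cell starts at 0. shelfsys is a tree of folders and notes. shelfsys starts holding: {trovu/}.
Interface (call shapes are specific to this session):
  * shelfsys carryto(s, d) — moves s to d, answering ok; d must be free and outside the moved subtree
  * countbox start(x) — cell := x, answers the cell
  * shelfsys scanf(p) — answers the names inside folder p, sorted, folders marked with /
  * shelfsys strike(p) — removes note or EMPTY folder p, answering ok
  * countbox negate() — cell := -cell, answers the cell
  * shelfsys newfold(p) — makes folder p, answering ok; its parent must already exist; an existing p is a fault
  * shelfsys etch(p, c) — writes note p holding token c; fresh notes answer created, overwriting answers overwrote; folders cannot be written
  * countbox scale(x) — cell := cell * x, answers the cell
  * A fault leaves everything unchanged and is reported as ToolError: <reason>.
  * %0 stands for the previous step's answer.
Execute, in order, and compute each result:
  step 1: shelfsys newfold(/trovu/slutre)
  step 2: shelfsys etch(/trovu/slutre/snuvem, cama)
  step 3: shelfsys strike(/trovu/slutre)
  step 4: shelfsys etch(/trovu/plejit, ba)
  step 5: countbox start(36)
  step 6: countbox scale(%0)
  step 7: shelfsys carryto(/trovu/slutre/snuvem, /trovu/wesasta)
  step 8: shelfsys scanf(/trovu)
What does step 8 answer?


Next I call shelfsys newfold passing p=/trovu/slutre, — result: ok.
I use shelfsys etch passing p=/trovu/slutre/snuvem, c=cama, — result: created.
I call shelfsys strike passing p=/trovu/slutre, — result: ToolError: not empty.
I try shelfsys etch passing p=/trovu/plejit, c=ba, and get created.
Invoking countbox start passing x=36, and get 36.
Then countbox scale passing x=%0, — result: 1296.
Using shelfsys carryto passing s=/trovu/slutre/snuvem, d=/trovu/wesasta, → ok.
I run shelfsys scanf passing p=/trovu: [plejit, slutre/, wesasta].

Answer: [plejit, slutre/, wesasta]


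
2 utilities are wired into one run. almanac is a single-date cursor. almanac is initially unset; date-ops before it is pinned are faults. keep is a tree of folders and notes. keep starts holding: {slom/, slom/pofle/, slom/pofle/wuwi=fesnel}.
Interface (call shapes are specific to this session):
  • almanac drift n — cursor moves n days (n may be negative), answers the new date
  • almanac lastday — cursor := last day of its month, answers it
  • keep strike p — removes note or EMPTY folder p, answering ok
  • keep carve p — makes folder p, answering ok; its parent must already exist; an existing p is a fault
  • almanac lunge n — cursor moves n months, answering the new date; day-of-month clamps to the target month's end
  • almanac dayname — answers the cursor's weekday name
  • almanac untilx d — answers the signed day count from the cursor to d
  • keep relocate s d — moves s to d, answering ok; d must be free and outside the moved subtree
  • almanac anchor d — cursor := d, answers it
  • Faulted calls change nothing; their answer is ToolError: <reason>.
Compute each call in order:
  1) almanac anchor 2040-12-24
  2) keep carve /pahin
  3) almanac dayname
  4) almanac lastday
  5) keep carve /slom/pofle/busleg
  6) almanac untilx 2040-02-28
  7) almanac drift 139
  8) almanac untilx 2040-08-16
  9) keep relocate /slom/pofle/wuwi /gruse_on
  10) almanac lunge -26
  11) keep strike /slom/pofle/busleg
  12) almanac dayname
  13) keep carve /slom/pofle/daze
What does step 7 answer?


Answer: 2041-05-19

Derivation:
I use almanac anchor on 2040-12-24, — result: 2040-12-24.
I try keep carve on /pahin: ok.
I try almanac dayname(), → Monday.
I invoke almanac lastday, and observe 2040-12-31.
Calling keep carve on /slom/pofle/busleg: ok.
Now I run almanac untilx on 2040-02-28, and get -307.
I call almanac drift on 139, yielding 2041-05-19.
Using almanac untilx on 2040-08-16, → -276.
I run keep relocate on /slom/pofle/wuwi, /gruse_on, and see ok.
Invoking almanac lunge on -26, which returns 2039-03-19.
Calling keep strike on /slom/pofle/busleg, and see ok.
I call almanac dayname: Saturday.
Now I run keep carve on /slom/pofle/daze, — result: ok.


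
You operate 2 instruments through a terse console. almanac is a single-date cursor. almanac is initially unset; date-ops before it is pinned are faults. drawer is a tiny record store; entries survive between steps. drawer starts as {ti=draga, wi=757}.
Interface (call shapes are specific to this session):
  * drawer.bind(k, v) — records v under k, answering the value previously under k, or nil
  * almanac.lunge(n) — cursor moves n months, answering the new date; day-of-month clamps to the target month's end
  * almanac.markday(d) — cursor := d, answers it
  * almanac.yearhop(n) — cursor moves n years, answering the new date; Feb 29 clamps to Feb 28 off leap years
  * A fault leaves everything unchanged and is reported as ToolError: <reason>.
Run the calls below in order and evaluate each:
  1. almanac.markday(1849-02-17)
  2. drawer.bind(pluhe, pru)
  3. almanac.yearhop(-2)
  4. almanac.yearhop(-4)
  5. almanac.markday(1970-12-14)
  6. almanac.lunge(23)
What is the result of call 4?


Next I call markday passing d: 1849-02-17, which returns 1849-02-17.
Then bind passing k: pluhe, v: pru, which returns nil.
Then yearhop passing n: -2, — result: 1847-02-17.
Using yearhop passing n: -4, and observe 1843-02-17.
Calling markday passing d: 1970-12-14, → 1970-12-14.
Invoking lunge passing n: 23, → 1972-11-14.

Answer: 1843-02-17


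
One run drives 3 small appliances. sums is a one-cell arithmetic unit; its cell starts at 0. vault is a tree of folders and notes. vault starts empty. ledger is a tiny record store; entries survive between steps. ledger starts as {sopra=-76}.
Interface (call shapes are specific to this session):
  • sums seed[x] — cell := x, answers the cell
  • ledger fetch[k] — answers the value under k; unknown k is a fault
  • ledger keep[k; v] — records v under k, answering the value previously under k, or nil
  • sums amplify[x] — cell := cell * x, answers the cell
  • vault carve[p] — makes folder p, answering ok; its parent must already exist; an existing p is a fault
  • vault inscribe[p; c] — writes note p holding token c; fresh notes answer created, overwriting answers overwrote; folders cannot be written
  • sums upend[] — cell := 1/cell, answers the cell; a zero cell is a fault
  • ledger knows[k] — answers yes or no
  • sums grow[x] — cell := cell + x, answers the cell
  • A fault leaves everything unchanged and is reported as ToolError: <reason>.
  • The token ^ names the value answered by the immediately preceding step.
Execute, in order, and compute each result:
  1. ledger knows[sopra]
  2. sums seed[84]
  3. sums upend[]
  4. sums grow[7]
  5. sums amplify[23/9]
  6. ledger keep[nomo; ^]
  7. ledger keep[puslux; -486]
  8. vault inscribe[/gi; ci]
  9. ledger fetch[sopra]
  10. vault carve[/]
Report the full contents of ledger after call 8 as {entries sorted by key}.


// ledger knows(k=sopra) -> yes
// sums seed(x=84) -> 84
// sums upend() -> 1/84
// sums grow(x=7) -> 589/84
// sums amplify(x=23/9) -> 13547/756
// ledger keep(k=nomo, v=^) -> nil
// ledger keep(k=puslux, v=-486) -> nil
// vault inscribe(p=/gi, c=ci) -> created
// ledger fetch(k=sopra) -> -76
// vault carve(p=/) -> ToolError: exists

Answer: {nomo=13547/756, puslux=-486, sopra=-76}


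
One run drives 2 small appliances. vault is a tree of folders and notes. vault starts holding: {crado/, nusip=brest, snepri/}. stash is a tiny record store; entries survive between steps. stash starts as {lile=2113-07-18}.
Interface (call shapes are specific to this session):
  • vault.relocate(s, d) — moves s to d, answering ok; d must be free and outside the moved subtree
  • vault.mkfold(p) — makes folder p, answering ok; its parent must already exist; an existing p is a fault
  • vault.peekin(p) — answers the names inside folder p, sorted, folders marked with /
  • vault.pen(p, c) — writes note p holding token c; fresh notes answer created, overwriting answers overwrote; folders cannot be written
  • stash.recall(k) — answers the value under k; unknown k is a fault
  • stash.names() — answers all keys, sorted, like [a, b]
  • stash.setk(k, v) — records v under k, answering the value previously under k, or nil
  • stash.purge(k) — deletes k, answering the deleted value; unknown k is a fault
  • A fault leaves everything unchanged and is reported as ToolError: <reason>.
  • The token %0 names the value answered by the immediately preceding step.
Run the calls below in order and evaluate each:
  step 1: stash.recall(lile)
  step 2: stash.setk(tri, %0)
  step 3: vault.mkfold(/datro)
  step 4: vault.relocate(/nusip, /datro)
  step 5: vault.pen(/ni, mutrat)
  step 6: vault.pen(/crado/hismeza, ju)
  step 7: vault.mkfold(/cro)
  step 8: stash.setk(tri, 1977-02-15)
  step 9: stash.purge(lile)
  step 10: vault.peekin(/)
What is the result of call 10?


>> stash.recall(k: lile)
<< 2113-07-18
>> stash.setk(k: tri, v: %0)
<< nil
>> vault.mkfold(p: /datro)
<< ok
>> vault.relocate(s: /nusip, d: /datro)
<< ToolError: exists
>> vault.pen(p: /ni, c: mutrat)
<< created
>> vault.pen(p: /crado/hismeza, c: ju)
<< created
>> vault.mkfold(p: /cro)
<< ok
>> stash.setk(k: tri, v: 1977-02-15)
<< 2113-07-18
>> stash.purge(k: lile)
<< 2113-07-18
>> vault.peekin(p: /)
<< [crado/, cro/, datro/, ni, nusip, snepri/]

Answer: [crado/, cro/, datro/, ni, nusip, snepri/]


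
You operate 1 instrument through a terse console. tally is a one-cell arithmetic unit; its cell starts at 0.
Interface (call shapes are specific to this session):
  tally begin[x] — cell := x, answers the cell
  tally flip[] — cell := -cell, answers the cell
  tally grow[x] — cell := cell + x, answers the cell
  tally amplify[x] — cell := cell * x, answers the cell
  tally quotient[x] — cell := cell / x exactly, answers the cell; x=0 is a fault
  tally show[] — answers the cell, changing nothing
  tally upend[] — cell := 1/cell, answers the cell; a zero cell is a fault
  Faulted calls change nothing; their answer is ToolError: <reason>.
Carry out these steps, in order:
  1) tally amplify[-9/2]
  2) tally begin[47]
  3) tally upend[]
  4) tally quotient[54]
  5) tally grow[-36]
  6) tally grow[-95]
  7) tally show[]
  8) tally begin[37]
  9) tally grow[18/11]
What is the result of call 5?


·→ tally amplify(-9/2)
·← 0
·→ tally begin(47)
·← 47
·→ tally upend()
·← 1/47
·→ tally quotient(54)
·← 1/2538
·→ tally grow(-36)
·← -91367/2538
·→ tally grow(-95)
·← -332477/2538
·→ tally show()
·← -332477/2538
·→ tally begin(37)
·← 37
·→ tally grow(18/11)
·← 425/11

Answer: -91367/2538


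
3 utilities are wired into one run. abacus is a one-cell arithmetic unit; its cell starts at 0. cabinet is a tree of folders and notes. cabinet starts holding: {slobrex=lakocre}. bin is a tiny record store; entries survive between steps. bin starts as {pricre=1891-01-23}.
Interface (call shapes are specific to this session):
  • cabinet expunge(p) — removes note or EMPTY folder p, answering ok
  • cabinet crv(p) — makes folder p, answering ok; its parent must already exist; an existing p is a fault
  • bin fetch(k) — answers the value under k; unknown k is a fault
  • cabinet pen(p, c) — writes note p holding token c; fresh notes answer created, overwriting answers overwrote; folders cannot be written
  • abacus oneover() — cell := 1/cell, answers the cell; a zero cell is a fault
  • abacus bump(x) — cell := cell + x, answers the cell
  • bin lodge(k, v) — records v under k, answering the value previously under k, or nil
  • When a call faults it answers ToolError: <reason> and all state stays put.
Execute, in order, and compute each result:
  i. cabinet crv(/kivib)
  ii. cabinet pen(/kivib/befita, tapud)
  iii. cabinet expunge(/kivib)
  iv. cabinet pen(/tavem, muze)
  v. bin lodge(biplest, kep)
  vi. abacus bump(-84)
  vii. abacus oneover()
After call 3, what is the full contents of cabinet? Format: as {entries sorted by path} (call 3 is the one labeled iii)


[in] cabinet crv p=/kivib
[out] ok
[in] cabinet pen p=/kivib/befita c=tapud
[out] created
[in] cabinet expunge p=/kivib
[out] ToolError: not empty
[in] cabinet pen p=/tavem c=muze
[out] created
[in] bin lodge k=biplest v=kep
[out] nil
[in] abacus bump x=-84
[out] -84
[in] abacus oneover
[out] -1/84

Answer: {kivib/, kivib/befita=tapud, slobrex=lakocre}


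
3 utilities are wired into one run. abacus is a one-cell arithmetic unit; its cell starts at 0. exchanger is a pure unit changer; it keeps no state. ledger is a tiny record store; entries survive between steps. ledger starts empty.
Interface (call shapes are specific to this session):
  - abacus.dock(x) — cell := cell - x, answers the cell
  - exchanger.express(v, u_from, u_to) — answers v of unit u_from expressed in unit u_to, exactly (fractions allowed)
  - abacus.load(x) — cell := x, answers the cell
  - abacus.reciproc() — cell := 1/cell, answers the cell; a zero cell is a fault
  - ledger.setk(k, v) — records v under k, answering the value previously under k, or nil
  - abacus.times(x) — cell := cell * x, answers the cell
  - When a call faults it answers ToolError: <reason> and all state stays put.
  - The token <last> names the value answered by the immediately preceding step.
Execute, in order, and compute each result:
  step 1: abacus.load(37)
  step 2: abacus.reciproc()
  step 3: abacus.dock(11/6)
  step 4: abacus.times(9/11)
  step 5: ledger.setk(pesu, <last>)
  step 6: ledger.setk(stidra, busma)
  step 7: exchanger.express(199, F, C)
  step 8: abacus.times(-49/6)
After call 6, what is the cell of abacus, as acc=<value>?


! load(x='37') => 37
! reciproc() => 1/37
! dock(x='11/6') => -401/222
! times(x='9/11') => -1203/814
! setk(k='pesu', v='<last>') => nil
! setk(k='stidra', v='busma') => nil
! express(v='199', u_from='F', u_to='C') => 835/9
! times(x='-49/6') => 19649/1628

Answer: acc=-1203/814


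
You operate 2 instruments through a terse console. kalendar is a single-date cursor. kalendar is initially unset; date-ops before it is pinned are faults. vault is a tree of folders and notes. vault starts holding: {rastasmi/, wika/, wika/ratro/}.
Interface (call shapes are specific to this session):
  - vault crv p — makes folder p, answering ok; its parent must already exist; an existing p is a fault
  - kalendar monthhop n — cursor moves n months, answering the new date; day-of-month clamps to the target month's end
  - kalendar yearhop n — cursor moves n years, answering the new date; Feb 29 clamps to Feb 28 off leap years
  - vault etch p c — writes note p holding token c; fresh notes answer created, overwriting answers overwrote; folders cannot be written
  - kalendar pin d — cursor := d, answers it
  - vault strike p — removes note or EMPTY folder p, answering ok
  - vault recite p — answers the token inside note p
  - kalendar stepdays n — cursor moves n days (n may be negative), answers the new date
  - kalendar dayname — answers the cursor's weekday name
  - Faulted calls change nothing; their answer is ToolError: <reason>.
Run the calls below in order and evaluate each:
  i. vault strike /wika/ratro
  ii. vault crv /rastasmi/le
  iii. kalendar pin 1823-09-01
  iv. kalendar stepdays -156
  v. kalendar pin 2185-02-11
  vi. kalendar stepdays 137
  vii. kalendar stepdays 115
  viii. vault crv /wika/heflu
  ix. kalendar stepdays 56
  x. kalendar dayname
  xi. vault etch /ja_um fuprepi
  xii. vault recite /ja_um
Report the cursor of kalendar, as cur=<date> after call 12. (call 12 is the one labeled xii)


Answer: cur=2185-12-16

Derivation:
-- vault strike(p→/wika/ratro) == ok
-- vault crv(p→/rastasmi/le) == ok
-- kalendar pin(d→1823-09-01) == 1823-09-01
-- kalendar stepdays(n→-156) == 1823-03-29
-- kalendar pin(d→2185-02-11) == 2185-02-11
-- kalendar stepdays(n→137) == 2185-06-28
-- kalendar stepdays(n→115) == 2185-10-21
-- vault crv(p→/wika/heflu) == ok
-- kalendar stepdays(n→56) == 2185-12-16
-- kalendar dayname() == Friday
-- vault etch(p→/ja_um, c→fuprepi) == created
-- vault recite(p→/ja_um) == fuprepi


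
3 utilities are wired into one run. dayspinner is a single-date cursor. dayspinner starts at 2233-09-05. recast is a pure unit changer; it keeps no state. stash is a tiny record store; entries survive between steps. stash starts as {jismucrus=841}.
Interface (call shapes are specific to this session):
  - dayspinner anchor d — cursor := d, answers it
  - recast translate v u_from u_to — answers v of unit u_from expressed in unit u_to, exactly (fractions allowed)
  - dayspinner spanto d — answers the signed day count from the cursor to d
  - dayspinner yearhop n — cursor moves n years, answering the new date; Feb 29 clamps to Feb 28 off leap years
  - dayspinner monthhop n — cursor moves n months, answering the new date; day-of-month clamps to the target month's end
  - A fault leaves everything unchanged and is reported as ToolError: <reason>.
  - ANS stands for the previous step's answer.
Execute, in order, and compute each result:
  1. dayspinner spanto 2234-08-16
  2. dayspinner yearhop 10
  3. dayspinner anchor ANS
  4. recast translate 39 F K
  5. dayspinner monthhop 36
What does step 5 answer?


Answer: 2246-09-05

Derivation:
==> dayspinner spanto(d: 2234-08-16)
<== 345
==> dayspinner yearhop(n: 10)
<== 2243-09-05
==> dayspinner anchor(d: ANS)
<== 2243-09-05
==> recast translate(v: 39, u_from: F, u_to: K)
<== 49867/180
==> dayspinner monthhop(n: 36)
<== 2246-09-05


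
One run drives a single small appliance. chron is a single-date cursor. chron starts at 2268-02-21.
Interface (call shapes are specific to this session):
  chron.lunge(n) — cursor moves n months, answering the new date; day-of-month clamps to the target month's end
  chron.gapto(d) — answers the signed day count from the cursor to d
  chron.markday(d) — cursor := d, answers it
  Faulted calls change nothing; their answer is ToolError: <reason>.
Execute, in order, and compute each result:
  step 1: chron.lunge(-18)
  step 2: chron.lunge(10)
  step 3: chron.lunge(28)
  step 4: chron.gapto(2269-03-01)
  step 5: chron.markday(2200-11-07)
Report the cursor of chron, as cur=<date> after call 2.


Invoking chron.lunge using n=-18, which returns 2266-08-21.
I run chron.lunge using n=10, and observe 2267-06-21.
Invoking chron.lunge using n=28, — result: 2269-10-21.
Invoking chron.gapto using d=2269-03-01: -234.
Calling chron.markday using d=2200-11-07, yielding 2200-11-07.

Answer: cur=2267-06-21


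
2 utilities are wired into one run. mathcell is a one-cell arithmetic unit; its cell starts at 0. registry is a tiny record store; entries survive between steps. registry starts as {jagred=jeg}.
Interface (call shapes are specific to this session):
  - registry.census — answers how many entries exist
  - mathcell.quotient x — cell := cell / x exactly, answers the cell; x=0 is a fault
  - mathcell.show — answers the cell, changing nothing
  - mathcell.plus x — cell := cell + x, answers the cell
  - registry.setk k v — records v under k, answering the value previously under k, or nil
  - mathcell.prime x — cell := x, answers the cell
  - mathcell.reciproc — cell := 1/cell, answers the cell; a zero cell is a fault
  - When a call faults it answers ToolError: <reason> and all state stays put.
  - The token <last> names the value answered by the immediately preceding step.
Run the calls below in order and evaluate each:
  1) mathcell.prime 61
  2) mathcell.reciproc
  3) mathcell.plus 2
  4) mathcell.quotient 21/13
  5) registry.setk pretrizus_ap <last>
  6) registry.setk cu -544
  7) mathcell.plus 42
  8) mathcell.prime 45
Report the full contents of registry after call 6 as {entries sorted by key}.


Answer: {cu=-544, jagred=jeg, pretrizus_ap=533/427}

Derivation:
Next I call mathcell.prime passing x=61, which returns 61.
Using mathcell.reciproc, — result: 1/61.
Using mathcell.plus passing x=2, → 123/61.
I call mathcell.quotient passing x=21/13, — result: 533/427.
I run registry.setk passing k=pretrizus_ap, v=<last>, which returns nil.
Using registry.setk passing k=cu, v=-544, → nil.
Calling mathcell.plus passing x=42, yielding 18467/427.
I invoke mathcell.prime passing x=45: 45.


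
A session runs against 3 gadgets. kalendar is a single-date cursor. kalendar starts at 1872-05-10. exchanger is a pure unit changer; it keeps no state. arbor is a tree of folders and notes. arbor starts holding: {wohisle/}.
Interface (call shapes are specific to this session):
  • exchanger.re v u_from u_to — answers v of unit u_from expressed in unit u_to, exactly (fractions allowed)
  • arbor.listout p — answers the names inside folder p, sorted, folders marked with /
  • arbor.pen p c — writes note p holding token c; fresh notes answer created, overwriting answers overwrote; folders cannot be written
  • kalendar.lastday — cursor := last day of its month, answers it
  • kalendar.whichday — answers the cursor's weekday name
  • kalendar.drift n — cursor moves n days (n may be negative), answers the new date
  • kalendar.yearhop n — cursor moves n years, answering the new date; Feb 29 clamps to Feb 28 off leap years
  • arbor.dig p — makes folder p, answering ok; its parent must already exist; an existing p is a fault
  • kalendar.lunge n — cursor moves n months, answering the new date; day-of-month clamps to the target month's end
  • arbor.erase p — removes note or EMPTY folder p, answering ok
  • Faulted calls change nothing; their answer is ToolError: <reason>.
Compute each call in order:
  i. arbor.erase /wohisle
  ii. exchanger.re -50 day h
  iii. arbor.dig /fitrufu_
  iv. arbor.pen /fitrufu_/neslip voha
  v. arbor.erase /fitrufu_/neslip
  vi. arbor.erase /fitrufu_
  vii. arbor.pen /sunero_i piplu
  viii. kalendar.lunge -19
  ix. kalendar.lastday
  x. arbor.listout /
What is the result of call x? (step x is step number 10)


Step: arbor.erase[p='/wohisle']
Result: ok
Step: exchanger.re[v='-50'; u_from='day'; u_to='h']
Result: -1200
Step: arbor.dig[p='/fitrufu_']
Result: ok
Step: arbor.pen[p='/fitrufu_/neslip'; c='voha']
Result: created
Step: arbor.erase[p='/fitrufu_/neslip']
Result: ok
Step: arbor.erase[p='/fitrufu_']
Result: ok
Step: arbor.pen[p='/sunero_i'; c='piplu']
Result: created
Step: kalendar.lunge[n='-19']
Result: 1870-10-10
Step: kalendar.lastday[]
Result: 1870-10-31
Step: arbor.listout[p='/']
Result: [sunero_i]

Answer: [sunero_i]
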